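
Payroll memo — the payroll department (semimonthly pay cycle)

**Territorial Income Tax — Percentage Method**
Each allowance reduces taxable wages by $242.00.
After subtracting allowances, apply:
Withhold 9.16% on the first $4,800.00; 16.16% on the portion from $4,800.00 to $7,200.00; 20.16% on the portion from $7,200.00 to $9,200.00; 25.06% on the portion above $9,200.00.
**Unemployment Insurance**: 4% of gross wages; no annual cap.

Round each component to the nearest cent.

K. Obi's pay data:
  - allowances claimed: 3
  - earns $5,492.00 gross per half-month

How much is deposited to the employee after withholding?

Territorial Income Tax: taxable = $5,492.00 − 3×$242.00 = $4,766.00
  9.16% × $4,766.00 = $436.57
Unemployment Insurance: 4% × $5,492.00 = $219.68
Total withheld: $436.57 + $219.68 = $656.25
Net pay: $5,492.00 − $656.25 = $4,835.75

$4,835.75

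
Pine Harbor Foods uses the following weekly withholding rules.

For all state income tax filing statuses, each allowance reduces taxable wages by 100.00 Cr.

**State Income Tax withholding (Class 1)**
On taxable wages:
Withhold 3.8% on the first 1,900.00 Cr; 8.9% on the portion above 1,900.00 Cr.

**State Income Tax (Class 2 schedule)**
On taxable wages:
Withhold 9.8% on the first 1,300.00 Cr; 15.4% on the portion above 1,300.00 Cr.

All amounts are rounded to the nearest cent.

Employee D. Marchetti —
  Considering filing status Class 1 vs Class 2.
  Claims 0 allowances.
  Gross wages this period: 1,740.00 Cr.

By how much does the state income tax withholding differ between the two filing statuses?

State Income Tax (Class 1): taxable = 1,740.00 Cr
  3.8% × 1,740.00 Cr = 66.12 Cr
State Income Tax (Class 2): taxable = 1,740.00 Cr
  127.40 Cr + 15.4% × (1,740.00 Cr − 1,300.00 Cr) = 127.40 Cr + 15.4% × 440.00 Cr = 195.16 Cr
Difference: |66.12 Cr − 195.16 Cr| = 129.04 Cr (higher under Class 2)

129.04 Cr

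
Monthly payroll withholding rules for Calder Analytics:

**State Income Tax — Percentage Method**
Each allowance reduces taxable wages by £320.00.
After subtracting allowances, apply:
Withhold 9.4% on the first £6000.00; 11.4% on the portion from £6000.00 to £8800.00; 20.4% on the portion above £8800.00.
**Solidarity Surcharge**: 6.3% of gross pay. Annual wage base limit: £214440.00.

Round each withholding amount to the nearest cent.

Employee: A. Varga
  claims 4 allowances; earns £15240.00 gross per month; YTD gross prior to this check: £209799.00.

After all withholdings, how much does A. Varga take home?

£13011.78

State Income Tax: taxable = £15240.00 − 4×£320.00 = £13960.00
  £883.20 + 20.4% × (£13960.00 − £8800.00) = £883.20 + 20.4% × £5160.00 = £1935.84
Solidarity Surcharge: cap £214440.00 − YTD £209799.00 = £4641.00 subject; 6.3% × £4641.00 = £292.38
Total withheld: £1935.84 + £292.38 = £2228.22
Net pay: £15240.00 − £2228.22 = £13011.78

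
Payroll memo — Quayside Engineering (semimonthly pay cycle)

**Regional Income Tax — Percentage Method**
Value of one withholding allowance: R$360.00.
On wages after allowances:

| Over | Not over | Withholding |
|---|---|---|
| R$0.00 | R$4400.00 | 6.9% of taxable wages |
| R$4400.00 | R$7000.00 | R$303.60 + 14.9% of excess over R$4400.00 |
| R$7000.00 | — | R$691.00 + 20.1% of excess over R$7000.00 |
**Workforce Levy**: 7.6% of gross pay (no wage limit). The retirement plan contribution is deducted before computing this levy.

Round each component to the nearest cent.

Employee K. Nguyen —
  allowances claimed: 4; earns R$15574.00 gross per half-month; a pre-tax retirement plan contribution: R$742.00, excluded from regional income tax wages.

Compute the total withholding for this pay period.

R$3103.02

Regional Income Tax: taxable = R$15574.00 − R$742.00 − 4×R$360.00 = R$13392.00
  R$691.00 + 20.1% × (R$13392.00 − R$7000.00) = R$691.00 + 20.1% × R$6392.00 = R$1975.79
Workforce Levy: 7.6% × R$14832.00 = R$1127.23
Total: R$1975.79 + R$1127.23 = R$3103.02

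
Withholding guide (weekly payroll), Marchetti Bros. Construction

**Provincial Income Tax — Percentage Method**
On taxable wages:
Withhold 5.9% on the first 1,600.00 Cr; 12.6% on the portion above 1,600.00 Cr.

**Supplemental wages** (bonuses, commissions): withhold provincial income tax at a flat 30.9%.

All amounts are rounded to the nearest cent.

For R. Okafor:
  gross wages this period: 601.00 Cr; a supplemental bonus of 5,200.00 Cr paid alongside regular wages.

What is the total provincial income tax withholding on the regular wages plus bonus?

1,642.26 Cr

Provincial Income Tax: taxable = 601.00 Cr
  5.9% × 601.00 Cr = 35.46 Cr
Supplemental (30.9% flat on bonus): 30.9% × 5,200.00 Cr = 1,606.80 Cr
Total provincial income tax: 35.46 Cr + 1,606.80 Cr = 1,642.26 Cr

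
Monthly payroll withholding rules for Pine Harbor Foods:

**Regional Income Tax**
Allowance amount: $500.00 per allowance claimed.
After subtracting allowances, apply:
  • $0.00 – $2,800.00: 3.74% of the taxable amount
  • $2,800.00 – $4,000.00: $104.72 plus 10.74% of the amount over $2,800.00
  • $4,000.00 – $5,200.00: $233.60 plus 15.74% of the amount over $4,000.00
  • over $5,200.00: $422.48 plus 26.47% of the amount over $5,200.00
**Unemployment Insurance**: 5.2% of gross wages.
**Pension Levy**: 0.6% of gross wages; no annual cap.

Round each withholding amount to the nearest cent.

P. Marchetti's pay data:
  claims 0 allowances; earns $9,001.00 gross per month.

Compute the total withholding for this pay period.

$1,950.66

Regional Income Tax: taxable = $9,001.00
  $422.48 + 26.47% × ($9,001.00 − $5,200.00) = $422.48 + 26.47% × $3,801.00 = $1,428.60
Unemployment Insurance: 5.2% × $9,001.00 = $468.05
Pension Levy: 0.6% × $9,001.00 = $54.01
Total: $1,428.60 + $468.05 + $54.01 = $1,950.66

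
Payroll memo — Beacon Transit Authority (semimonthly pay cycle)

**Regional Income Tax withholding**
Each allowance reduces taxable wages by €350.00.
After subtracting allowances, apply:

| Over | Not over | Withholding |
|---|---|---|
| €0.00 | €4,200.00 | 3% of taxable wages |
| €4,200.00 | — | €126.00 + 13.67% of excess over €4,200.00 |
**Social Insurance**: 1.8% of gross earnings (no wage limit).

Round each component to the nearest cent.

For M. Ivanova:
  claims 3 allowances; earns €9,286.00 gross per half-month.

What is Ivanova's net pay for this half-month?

€8,441.13

Regional Income Tax: taxable = €9,286.00 − 3×€350.00 = €8,236.00
  €126.00 + 13.67% × (€8,236.00 − €4,200.00) = €126.00 + 13.67% × €4,036.00 = €677.72
Social Insurance: 1.8% × €9,286.00 = €167.15
Total withheld: €677.72 + €167.15 = €844.87
Net pay: €9,286.00 − €844.87 = €8,441.13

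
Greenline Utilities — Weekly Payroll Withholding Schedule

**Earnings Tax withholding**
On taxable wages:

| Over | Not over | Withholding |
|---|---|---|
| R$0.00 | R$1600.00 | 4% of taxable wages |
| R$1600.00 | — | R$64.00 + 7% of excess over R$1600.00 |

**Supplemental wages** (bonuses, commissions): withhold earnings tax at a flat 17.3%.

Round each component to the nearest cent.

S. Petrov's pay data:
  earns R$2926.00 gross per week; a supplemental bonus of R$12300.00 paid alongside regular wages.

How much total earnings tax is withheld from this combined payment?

Earnings Tax: taxable = R$2926.00
  R$64.00 + 7% × (R$2926.00 − R$1600.00) = R$64.00 + 7% × R$1326.00 = R$156.82
Supplemental (17.3% flat on bonus): 17.3% × R$12300.00 = R$2127.90
Total earnings tax: R$156.82 + R$2127.90 = R$2284.72

R$2284.72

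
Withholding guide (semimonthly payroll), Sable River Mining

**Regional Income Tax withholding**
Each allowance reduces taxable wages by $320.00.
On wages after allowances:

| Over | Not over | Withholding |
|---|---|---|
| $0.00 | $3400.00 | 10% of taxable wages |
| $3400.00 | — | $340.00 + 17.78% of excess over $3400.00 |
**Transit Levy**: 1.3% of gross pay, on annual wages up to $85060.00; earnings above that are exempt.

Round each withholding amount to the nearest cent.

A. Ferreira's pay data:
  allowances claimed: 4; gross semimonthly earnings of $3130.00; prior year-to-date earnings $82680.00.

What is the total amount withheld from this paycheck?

$215.94

Regional Income Tax: taxable = $3130.00 − 4×$320.00 = $1850.00
  10% × $1850.00 = $185.00
Transit Levy: cap $85060.00 − YTD $82680.00 = $2380.00 subject; 1.3% × $2380.00 = $30.94
Total: $185.00 + $30.94 = $215.94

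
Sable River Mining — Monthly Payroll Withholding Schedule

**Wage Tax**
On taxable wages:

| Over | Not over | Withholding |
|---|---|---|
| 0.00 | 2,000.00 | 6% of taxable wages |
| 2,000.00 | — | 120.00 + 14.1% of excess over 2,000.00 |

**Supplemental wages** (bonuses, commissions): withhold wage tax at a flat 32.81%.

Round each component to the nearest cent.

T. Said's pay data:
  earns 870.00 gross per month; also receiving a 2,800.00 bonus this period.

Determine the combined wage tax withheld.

Wage Tax: taxable = 870.00
  6% × 870.00 = 52.20
Supplemental (32.81% flat on bonus): 32.81% × 2,800.00 = 918.68
Total wage tax: 52.20 + 918.68 = 970.88

970.88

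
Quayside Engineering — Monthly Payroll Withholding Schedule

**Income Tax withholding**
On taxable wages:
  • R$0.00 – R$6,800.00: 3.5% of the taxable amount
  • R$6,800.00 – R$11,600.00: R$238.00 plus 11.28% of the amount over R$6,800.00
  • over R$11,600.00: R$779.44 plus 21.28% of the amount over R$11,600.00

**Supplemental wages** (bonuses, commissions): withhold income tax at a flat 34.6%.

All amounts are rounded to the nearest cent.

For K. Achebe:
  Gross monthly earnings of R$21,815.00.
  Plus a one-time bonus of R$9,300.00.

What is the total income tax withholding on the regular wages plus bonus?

R$6,170.99

Income Tax: taxable = R$21,815.00
  R$779.44 + 21.28% × (R$21,815.00 − R$11,600.00) = R$779.44 + 21.28% × R$10,215.00 = R$2,953.19
Supplemental (34.6% flat on bonus): 34.6% × R$9,300.00 = R$3,217.80
Total income tax: R$2,953.19 + R$3,217.80 = R$6,170.99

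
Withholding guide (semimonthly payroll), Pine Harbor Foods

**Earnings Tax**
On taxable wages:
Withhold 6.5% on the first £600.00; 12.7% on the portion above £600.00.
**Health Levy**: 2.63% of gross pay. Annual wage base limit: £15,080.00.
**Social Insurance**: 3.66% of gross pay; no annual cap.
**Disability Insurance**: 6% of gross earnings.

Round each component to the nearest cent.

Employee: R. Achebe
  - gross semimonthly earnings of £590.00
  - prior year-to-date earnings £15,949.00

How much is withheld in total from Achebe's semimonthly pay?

£95.34

Earnings Tax: taxable = £590.00
  6.5% × £590.00 = £38.35
Health Levy: YTD £15,949.00 ≥ cap £15,080.00 → £0.00
Social Insurance: 3.66% × £590.00 = £21.59
Disability Insurance: 6% × £590.00 = £35.40
Total: £38.35 + £0.00 + £21.59 + £35.40 = £95.34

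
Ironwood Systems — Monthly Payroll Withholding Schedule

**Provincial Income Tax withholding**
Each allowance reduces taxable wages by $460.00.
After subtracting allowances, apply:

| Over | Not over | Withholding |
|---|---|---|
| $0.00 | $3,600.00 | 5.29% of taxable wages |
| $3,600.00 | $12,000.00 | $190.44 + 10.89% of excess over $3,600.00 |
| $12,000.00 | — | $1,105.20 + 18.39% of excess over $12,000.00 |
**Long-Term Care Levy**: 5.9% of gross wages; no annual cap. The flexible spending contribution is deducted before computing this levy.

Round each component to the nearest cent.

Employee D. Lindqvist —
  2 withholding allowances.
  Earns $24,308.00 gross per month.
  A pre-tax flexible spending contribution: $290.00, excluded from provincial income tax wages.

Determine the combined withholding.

Provincial Income Tax: taxable = $24,308.00 − $290.00 − 2×$460.00 = $23,098.00
  $1,105.20 + 18.39% × ($23,098.00 − $12,000.00) = $1,105.20 + 18.39% × $11,098.00 = $3,146.12
Long-Term Care Levy: 5.9% × $24,018.00 = $1,417.06
Total: $3,146.12 + $1,417.06 = $4,563.18

$4,563.18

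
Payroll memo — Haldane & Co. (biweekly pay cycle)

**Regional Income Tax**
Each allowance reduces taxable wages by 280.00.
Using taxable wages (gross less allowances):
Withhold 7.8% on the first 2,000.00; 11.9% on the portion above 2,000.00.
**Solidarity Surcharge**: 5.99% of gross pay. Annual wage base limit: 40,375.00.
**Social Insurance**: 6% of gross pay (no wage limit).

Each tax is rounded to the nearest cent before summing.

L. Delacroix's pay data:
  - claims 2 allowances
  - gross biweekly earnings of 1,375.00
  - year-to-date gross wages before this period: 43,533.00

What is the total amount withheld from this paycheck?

146.07

Regional Income Tax: taxable = 1,375.00 − 2×280.00 = 815.00
  7.8% × 815.00 = 63.57
Solidarity Surcharge: YTD 43,533.00 ≥ cap 40,375.00 → 0.00
Social Insurance: 6% × 1,375.00 = 82.50
Total: 63.57 + 0.00 + 82.50 = 146.07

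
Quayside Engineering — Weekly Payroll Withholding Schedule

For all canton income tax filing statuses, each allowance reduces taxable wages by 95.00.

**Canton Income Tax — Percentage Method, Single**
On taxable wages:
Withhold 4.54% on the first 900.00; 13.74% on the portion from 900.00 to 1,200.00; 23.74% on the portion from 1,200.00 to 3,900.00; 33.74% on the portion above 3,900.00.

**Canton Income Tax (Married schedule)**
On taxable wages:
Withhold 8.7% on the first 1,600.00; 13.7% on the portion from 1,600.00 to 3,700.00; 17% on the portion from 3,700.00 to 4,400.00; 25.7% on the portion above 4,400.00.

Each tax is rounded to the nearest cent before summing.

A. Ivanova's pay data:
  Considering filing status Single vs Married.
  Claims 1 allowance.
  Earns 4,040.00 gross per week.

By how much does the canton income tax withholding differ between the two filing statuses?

269.69

Canton Income Tax (Single): taxable = 4,040.00 − 1×95.00 = 3,945.00
  723.06 + 33.74% × (3,945.00 − 3,900.00) = 723.06 + 33.74% × 45.00 = 738.24
Canton Income Tax (Married): taxable = 4,040.00 − 1×95.00 = 3,945.00
  426.90 + 17% × (3,945.00 − 3,700.00) = 426.90 + 17% × 245.00 = 468.55
Difference: |738.24 − 468.55| = 269.69 (higher under Single)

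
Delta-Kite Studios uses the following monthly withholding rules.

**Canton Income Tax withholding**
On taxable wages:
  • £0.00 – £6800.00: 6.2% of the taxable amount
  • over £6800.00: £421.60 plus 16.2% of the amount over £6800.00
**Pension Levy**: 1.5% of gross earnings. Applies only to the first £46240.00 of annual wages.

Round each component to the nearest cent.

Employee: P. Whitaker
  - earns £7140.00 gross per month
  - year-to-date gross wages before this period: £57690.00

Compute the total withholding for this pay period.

Canton Income Tax: taxable = £7140.00
  £421.60 + 16.2% × (£7140.00 − £6800.00) = £421.60 + 16.2% × £340.00 = £476.68
Pension Levy: YTD £57690.00 ≥ cap £46240.00 → £0.00
Total: £476.68 + £0.00 = £476.68

£476.68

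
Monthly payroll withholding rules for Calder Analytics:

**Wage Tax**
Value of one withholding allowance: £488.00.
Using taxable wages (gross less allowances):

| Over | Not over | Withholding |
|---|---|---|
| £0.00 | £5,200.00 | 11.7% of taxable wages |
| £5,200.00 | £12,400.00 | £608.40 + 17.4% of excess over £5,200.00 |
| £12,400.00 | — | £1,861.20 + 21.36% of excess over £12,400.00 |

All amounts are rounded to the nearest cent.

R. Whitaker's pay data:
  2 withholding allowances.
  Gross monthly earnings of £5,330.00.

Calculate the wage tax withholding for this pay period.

£509.42

Wage Tax: taxable = £5,330.00 − 2×£488.00 = £4,354.00
  11.7% × £4,354.00 = £509.42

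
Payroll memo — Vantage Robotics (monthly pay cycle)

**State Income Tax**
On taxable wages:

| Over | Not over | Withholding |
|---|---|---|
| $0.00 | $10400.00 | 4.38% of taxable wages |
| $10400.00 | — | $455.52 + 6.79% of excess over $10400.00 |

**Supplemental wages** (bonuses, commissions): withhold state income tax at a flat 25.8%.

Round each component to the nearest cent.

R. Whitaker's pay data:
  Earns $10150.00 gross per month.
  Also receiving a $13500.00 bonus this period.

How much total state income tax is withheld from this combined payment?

State Income Tax: taxable = $10150.00
  4.38% × $10150.00 = $444.57
Supplemental (25.8% flat on bonus): 25.8% × $13500.00 = $3483.00
Total state income tax: $444.57 + $3483.00 = $3927.57

$3927.57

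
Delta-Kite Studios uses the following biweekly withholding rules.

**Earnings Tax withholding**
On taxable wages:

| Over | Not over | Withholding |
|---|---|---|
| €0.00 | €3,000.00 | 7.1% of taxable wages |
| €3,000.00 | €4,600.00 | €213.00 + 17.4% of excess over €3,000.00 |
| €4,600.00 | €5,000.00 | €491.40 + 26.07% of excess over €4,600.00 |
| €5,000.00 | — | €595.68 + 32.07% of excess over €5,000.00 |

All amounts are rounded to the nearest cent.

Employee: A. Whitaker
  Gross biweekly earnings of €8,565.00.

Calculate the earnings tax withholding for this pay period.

€1,738.98

Earnings Tax: taxable = €8,565.00
  €595.68 + 32.07% × (€8,565.00 − €5,000.00) = €595.68 + 32.07% × €3,565.00 = €1,738.98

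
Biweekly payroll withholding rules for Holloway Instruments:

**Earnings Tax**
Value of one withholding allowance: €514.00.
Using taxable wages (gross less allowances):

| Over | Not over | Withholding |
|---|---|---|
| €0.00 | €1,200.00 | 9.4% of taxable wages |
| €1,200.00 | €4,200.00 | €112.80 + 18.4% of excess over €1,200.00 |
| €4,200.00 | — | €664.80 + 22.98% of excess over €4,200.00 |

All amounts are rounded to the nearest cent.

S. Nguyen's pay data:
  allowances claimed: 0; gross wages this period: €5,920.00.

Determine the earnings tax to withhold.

Earnings Tax: taxable = €5,920.00
  €664.80 + 22.98% × (€5,920.00 − €4,200.00) = €664.80 + 22.98% × €1,720.00 = €1,060.06

€1,060.06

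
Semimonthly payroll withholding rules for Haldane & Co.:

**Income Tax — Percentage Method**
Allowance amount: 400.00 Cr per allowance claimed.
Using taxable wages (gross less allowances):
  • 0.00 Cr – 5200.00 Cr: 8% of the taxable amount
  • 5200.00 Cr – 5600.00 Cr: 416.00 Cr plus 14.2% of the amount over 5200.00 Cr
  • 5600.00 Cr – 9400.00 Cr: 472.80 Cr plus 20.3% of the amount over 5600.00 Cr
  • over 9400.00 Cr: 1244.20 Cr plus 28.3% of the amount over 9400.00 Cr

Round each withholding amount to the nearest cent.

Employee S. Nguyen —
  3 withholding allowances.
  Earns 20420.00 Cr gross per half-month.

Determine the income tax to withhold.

4023.26 Cr

Income Tax: taxable = 20420.00 Cr − 3×400.00 Cr = 19220.00 Cr
  1244.20 Cr + 28.3% × (19220.00 Cr − 9400.00 Cr) = 1244.20 Cr + 28.3% × 9820.00 Cr = 4023.26 Cr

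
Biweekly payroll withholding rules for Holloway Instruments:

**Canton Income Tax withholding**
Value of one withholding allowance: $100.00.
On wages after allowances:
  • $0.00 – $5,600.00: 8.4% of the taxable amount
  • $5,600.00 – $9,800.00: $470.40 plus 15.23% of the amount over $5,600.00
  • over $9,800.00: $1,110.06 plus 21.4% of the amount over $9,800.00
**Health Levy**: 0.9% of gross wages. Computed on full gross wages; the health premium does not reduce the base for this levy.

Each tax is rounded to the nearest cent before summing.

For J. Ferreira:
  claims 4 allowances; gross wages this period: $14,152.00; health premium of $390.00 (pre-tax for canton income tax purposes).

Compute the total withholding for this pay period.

$1,999.70

Canton Income Tax: taxable = $14,152.00 − $390.00 − 4×$100.00 = $13,362.00
  $1,110.06 + 21.4% × ($13,362.00 − $9,800.00) = $1,110.06 + 21.4% × $3,562.00 = $1,872.33
Health Levy: 0.9% × $14,152.00 = $127.37
Total: $1,872.33 + $127.37 = $1,999.70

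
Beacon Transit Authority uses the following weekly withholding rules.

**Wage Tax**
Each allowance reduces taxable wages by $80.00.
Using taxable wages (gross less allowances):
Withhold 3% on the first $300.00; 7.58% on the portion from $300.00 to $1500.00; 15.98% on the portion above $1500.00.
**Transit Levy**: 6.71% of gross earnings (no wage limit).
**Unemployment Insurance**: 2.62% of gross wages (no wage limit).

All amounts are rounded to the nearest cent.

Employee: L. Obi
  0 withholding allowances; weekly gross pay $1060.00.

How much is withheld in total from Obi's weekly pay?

$165.51

Wage Tax: taxable = $1060.00
  $9.00 + 7.58% × ($1060.00 − $300.00) = $9.00 + 7.58% × $760.00 = $66.61
Transit Levy: 6.71% × $1060.00 = $71.13
Unemployment Insurance: 2.62% × $1060.00 = $27.77
Total: $66.61 + $71.13 + $27.77 = $165.51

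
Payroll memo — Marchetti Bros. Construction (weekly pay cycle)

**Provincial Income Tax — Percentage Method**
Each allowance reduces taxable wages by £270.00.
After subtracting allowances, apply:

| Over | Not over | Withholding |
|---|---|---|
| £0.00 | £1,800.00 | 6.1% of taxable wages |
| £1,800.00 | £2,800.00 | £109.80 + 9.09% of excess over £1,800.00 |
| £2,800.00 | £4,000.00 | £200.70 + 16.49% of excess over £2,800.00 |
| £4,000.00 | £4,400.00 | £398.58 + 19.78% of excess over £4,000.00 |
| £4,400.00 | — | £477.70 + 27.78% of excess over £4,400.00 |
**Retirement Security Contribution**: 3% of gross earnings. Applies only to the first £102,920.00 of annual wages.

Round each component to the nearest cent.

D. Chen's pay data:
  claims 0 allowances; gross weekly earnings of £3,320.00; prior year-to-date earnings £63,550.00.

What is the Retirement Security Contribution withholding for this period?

£99.60

Retirement Security Contribution: 3% × £3,320.00 = £99.60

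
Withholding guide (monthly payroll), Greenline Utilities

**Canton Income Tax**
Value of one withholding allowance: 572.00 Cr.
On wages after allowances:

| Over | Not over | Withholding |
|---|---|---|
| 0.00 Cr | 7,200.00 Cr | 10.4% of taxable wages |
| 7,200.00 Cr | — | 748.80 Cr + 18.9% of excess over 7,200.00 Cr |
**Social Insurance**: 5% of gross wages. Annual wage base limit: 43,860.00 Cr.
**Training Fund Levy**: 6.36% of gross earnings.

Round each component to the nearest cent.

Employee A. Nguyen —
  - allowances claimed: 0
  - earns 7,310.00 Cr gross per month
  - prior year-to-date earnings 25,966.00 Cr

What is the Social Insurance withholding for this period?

365.50 Cr

Social Insurance: 5% × 7,310.00 Cr = 365.50 Cr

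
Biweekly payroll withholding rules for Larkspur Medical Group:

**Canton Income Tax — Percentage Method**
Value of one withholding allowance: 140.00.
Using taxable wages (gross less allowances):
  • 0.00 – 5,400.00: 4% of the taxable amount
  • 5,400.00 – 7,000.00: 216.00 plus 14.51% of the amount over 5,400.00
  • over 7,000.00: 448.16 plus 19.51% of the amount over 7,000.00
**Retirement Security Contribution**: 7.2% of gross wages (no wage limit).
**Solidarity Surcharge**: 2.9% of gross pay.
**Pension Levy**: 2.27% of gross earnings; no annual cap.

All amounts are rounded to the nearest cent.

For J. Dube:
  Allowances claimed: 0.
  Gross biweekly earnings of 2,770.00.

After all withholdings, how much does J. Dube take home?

2,316.55

Canton Income Tax: taxable = 2,770.00
  4% × 2,770.00 = 110.80
Retirement Security Contribution: 7.2% × 2,770.00 = 199.44
Solidarity Surcharge: 2.9% × 2,770.00 = 80.33
Pension Levy: 2.27% × 2,770.00 = 62.88
Total withheld: 110.80 + 199.44 + 80.33 + 62.88 = 453.45
Net pay: 2,770.00 − 453.45 = 2,316.55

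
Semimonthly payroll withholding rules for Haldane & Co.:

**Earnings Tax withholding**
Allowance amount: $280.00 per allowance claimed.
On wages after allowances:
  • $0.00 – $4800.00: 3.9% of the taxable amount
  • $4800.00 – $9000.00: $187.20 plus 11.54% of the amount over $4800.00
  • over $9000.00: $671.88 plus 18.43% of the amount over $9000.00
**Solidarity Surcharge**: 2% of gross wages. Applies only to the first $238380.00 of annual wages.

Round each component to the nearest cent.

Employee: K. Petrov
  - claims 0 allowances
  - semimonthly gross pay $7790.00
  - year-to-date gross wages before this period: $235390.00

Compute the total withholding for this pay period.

$592.05

Earnings Tax: taxable = $7790.00
  $187.20 + 11.54% × ($7790.00 − $4800.00) = $187.20 + 11.54% × $2990.00 = $532.25
Solidarity Surcharge: cap $238380.00 − YTD $235390.00 = $2990.00 subject; 2% × $2990.00 = $59.80
Total: $532.25 + $59.80 = $592.05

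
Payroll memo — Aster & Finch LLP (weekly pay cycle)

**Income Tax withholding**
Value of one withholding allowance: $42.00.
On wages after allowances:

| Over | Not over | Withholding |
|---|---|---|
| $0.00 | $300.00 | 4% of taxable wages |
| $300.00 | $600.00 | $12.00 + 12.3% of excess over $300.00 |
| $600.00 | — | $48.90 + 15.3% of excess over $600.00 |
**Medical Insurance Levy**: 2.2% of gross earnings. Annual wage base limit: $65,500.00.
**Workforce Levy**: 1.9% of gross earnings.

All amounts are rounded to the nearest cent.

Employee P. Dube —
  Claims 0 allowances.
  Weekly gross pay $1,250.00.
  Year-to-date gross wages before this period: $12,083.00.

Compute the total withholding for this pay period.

Income Tax: taxable = $1,250.00
  $48.90 + 15.3% × ($1,250.00 − $600.00) = $48.90 + 15.3% × $650.00 = $148.35
Medical Insurance Levy: 2.2% × $1,250.00 = $27.50
Workforce Levy: 1.9% × $1,250.00 = $23.75
Total: $148.35 + $27.50 + $23.75 = $199.60

$199.60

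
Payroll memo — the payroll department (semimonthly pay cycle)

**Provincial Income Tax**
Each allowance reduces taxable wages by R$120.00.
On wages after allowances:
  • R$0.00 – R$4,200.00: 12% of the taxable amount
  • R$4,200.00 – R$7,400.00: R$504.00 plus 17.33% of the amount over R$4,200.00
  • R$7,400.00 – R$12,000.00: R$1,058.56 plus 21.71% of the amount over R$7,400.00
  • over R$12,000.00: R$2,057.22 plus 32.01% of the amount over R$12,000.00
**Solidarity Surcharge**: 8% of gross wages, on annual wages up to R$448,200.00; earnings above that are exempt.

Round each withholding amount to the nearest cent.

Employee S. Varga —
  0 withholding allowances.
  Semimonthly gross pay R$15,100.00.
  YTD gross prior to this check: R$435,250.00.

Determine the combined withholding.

R$4,085.53

Provincial Income Tax: taxable = R$15,100.00
  R$2,057.22 + 32.01% × (R$15,100.00 − R$12,000.00) = R$2,057.22 + 32.01% × R$3,100.00 = R$3,049.53
Solidarity Surcharge: cap R$448,200.00 − YTD R$435,250.00 = R$12,950.00 subject; 8% × R$12,950.00 = R$1,036.00
Total: R$3,049.53 + R$1,036.00 = R$4,085.53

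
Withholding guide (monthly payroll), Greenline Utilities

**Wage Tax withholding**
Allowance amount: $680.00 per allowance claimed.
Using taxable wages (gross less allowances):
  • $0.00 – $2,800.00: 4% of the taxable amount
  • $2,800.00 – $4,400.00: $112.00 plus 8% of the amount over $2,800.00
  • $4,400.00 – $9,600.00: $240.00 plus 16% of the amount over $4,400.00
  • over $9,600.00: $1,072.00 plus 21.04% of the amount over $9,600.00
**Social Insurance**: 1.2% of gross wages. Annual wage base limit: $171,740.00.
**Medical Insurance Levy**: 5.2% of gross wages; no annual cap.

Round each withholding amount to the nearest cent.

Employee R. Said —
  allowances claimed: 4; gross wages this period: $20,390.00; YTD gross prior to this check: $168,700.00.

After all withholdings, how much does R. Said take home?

$16,523.31

Wage Tax: taxable = $20,390.00 − 4×$680.00 = $17,670.00
  $1,072.00 + 21.04% × ($17,670.00 − $9,600.00) = $1,072.00 + 21.04% × $8,070.00 = $2,769.93
Social Insurance: cap $171,740.00 − YTD $168,700.00 = $3,040.00 subject; 1.2% × $3,040.00 = $36.48
Medical Insurance Levy: 5.2% × $20,390.00 = $1,060.28
Total withheld: $2,769.93 + $36.48 + $1,060.28 = $3,866.69
Net pay: $20,390.00 − $3,866.69 = $16,523.31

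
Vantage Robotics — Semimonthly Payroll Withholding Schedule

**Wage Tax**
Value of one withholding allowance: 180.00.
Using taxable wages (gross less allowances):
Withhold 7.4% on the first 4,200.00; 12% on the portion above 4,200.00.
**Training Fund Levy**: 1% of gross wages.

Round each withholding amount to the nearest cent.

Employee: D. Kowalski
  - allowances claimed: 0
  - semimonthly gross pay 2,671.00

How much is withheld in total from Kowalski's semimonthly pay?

Wage Tax: taxable = 2,671.00
  7.4% × 2,671.00 = 197.65
Training Fund Levy: 1% × 2,671.00 = 26.71
Total: 197.65 + 26.71 = 224.36

224.36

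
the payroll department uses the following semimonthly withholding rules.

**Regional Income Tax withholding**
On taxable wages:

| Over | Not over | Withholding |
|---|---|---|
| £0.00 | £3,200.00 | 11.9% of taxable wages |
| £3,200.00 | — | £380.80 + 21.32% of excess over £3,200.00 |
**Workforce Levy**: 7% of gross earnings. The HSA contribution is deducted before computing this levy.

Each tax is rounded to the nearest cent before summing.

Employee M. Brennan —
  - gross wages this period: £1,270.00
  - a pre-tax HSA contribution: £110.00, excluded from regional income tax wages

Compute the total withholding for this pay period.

Regional Income Tax: taxable = £1,270.00 − £110.00 = £1,160.00
  11.9% × £1,160.00 = £138.04
Workforce Levy: 7% × £1,160.00 = £81.20
Total: £138.04 + £81.20 = £219.24

£219.24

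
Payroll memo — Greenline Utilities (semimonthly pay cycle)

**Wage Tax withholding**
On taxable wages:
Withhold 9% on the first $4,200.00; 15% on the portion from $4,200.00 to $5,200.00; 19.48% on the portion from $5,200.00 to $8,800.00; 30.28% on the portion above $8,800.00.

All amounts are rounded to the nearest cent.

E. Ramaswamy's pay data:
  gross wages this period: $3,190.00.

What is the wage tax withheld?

$287.10

Wage Tax: taxable = $3,190.00
  9% × $3,190.00 = $287.10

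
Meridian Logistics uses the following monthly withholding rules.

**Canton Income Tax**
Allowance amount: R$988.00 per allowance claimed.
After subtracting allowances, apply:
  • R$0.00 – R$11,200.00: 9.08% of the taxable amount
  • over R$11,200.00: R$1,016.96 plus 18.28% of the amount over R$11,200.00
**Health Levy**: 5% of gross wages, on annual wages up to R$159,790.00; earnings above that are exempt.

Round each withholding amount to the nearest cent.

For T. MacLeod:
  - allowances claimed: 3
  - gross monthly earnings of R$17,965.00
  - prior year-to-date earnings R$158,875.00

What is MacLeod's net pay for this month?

Canton Income Tax: taxable = R$17,965.00 − 3×R$988.00 = R$15,001.00
  R$1,016.96 + 18.28% × (R$15,001.00 − R$11,200.00) = R$1,016.96 + 18.28% × R$3,801.00 = R$1,711.78
Health Levy: cap R$159,790.00 − YTD R$158,875.00 = R$915.00 subject; 5% × R$915.00 = R$45.75
Total withheld: R$1,711.78 + R$45.75 = R$1,757.53
Net pay: R$17,965.00 − R$1,757.53 = R$16,207.47

R$16,207.47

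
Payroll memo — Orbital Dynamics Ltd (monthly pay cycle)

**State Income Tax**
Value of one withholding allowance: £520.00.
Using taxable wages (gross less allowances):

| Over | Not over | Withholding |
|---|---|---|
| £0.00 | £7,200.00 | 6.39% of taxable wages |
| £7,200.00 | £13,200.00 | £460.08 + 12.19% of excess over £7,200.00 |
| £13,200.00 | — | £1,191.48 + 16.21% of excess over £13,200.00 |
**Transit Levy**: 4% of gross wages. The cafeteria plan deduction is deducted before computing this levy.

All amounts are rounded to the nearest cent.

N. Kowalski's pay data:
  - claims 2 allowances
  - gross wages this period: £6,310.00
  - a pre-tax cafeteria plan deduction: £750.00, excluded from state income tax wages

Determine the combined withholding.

State Income Tax: taxable = £6,310.00 − £750.00 − 2×£520.00 = £4,520.00
  6.39% × £4,520.00 = £288.83
Transit Levy: 4% × £5,560.00 = £222.40
Total: £288.83 + £222.40 = £511.23

£511.23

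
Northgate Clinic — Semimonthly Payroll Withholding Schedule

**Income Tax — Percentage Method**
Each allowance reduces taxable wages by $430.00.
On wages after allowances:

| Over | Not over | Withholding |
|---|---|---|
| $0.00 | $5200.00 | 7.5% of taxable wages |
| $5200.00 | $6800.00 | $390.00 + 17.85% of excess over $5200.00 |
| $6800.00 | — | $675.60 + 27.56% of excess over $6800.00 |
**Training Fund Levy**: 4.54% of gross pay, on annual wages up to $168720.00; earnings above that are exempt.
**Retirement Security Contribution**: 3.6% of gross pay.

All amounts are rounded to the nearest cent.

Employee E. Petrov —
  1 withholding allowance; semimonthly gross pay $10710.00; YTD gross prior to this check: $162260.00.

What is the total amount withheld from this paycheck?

Income Tax: taxable = $10710.00 − 1×$430.00 = $10280.00
  $675.60 + 27.56% × ($10280.00 − $6800.00) = $675.60 + 27.56% × $3480.00 = $1634.69
Training Fund Levy: cap $168720.00 − YTD $162260.00 = $6460.00 subject; 4.54% × $6460.00 = $293.28
Retirement Security Contribution: 3.6% × $10710.00 = $385.56
Total: $1634.69 + $293.28 + $385.56 = $2313.53

$2313.53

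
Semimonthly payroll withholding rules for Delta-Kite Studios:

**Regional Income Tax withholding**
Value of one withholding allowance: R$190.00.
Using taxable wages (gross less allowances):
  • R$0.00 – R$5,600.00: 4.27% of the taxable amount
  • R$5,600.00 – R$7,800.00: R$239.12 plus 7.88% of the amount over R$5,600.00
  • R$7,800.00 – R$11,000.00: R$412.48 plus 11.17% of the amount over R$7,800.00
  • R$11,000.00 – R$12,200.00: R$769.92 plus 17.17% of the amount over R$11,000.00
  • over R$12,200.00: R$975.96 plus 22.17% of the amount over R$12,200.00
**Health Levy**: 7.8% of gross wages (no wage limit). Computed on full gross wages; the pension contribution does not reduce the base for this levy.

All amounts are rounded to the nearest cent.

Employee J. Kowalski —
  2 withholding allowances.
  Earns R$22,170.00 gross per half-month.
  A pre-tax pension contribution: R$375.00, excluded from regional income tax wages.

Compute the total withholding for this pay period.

R$4,748.19

Regional Income Tax: taxable = R$22,170.00 − R$375.00 − 2×R$190.00 = R$21,415.00
  R$975.96 + 22.17% × (R$21,415.00 − R$12,200.00) = R$975.96 + 22.17% × R$9,215.00 = R$3,018.93
Health Levy: 7.8% × R$22,170.00 = R$1,729.26
Total: R$3,018.93 + R$1,729.26 = R$4,748.19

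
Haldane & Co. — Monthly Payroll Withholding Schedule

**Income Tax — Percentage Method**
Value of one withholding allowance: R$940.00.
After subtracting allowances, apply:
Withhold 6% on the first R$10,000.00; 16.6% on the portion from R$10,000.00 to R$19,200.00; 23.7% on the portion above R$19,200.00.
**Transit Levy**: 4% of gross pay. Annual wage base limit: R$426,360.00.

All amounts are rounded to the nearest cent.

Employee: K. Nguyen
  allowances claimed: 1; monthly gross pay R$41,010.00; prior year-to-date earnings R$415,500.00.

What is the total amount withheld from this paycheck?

R$7,507.79

Income Tax: taxable = R$41,010.00 − 1×R$940.00 = R$40,070.00
  R$2,127.20 + 23.7% × (R$40,070.00 − R$19,200.00) = R$2,127.20 + 23.7% × R$20,870.00 = R$7,073.39
Transit Levy: cap R$426,360.00 − YTD R$415,500.00 = R$10,860.00 subject; 4% × R$10,860.00 = R$434.40
Total: R$7,073.39 + R$434.40 = R$7,507.79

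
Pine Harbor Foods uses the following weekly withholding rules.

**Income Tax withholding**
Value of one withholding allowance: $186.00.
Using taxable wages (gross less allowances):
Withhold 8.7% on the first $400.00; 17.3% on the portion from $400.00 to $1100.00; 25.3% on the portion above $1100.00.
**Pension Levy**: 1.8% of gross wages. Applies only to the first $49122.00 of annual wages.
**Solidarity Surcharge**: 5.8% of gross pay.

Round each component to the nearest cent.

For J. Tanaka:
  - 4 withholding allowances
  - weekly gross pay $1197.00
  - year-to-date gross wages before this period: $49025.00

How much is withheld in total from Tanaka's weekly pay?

Income Tax: taxable = $1197.00 − 4×$186.00 = $453.00
  $34.80 + 17.3% × ($453.00 − $400.00) = $34.80 + 17.3% × $53.00 = $43.97
Pension Levy: cap $49122.00 − YTD $49025.00 = $97.00 subject; 1.8% × $97.00 = $1.75
Solidarity Surcharge: 5.8% × $1197.00 = $69.43
Total: $43.97 + $1.75 + $69.43 = $115.15

$115.15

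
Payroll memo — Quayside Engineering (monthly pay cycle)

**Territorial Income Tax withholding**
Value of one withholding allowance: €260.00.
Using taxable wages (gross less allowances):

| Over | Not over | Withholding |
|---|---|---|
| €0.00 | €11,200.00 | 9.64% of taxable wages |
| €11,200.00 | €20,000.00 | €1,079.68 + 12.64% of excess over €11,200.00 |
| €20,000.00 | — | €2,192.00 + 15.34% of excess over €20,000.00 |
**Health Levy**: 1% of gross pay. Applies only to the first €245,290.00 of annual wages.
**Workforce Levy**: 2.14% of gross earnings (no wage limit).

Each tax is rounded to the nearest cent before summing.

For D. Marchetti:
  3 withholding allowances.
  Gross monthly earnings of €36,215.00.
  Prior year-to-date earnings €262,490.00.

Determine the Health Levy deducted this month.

€0.00

Health Levy: YTD €262,490.00 ≥ cap €245,290.00 → €0.00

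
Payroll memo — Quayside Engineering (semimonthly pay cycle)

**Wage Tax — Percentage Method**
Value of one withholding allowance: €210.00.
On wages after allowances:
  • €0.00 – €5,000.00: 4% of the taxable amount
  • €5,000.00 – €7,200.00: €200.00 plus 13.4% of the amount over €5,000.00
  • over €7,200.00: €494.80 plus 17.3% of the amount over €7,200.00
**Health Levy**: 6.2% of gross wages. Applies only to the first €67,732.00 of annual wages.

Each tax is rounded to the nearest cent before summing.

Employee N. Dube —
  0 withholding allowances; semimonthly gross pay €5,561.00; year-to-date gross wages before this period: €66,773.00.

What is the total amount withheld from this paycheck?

Wage Tax: taxable = €5,561.00
  €200.00 + 13.4% × (€5,561.00 − €5,000.00) = €200.00 + 13.4% × €561.00 = €275.17
Health Levy: cap €67,732.00 − YTD €66,773.00 = €959.00 subject; 6.2% × €959.00 = €59.46
Total: €275.17 + €59.46 = €334.63

€334.63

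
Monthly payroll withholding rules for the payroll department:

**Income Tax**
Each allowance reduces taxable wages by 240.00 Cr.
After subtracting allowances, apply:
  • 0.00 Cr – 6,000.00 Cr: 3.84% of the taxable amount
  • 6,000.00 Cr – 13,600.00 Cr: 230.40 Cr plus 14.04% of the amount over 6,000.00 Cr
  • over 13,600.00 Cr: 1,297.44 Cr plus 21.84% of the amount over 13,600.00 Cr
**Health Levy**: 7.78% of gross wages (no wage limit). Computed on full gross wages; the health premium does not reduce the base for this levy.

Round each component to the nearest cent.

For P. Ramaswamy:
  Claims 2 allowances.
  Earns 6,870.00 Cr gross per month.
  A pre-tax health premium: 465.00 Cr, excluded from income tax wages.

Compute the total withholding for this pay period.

Income Tax: taxable = 6,870.00 Cr − 465.00 Cr − 2×240.00 Cr = 5,925.00 Cr
  3.84% × 5,925.00 Cr = 227.52 Cr
Health Levy: 7.78% × 6,870.00 Cr = 534.49 Cr
Total: 227.52 Cr + 534.49 Cr = 762.01 Cr

762.01 Cr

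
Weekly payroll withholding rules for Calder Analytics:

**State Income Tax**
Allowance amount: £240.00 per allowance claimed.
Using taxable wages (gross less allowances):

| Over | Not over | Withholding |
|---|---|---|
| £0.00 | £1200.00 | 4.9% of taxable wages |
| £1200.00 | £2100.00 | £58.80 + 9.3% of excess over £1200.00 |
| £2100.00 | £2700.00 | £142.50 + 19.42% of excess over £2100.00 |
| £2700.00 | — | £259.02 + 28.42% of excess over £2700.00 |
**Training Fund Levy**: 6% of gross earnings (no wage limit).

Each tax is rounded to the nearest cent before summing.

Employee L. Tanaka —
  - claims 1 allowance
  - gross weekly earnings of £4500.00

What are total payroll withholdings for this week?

£972.37

State Income Tax: taxable = £4500.00 − 1×£240.00 = £4260.00
  £259.02 + 28.42% × (£4260.00 − £2700.00) = £259.02 + 28.42% × £1560.00 = £702.37
Training Fund Levy: 6% × £4500.00 = £270.00
Total: £702.37 + £270.00 = £972.37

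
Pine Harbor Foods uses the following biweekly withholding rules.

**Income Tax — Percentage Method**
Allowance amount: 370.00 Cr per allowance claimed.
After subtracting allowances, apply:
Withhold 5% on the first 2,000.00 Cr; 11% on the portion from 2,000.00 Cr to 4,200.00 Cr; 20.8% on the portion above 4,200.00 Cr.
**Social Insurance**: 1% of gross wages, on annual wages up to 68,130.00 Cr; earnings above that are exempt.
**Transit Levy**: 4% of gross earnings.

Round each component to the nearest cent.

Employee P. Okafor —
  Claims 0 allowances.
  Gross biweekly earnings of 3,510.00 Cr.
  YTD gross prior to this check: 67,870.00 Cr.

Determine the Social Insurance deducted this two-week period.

2.60 Cr

Social Insurance: cap 68,130.00 Cr − YTD 67,870.00 Cr = 260.00 Cr subject; 1% × 260.00 Cr = 2.60 Cr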